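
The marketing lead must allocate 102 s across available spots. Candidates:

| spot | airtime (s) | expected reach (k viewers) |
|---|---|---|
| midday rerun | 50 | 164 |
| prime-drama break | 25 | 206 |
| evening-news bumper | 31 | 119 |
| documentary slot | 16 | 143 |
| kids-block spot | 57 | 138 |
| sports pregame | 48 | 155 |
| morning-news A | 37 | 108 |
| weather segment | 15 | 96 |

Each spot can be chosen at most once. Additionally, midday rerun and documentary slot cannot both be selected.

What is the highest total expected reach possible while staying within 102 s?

Density check — documentary slot 8.94, prime-drama break 8.24, weather segment 6.40, evening-news bumper 3.84 are the best per s.
Prime-drama break + evening-news bumper + documentary slot + weather segment uses 87 of the 102 s and totals 564.
The closest alternative, prime-drama break + documentary slot + morning-news A + weather segment, reaches only 553.

564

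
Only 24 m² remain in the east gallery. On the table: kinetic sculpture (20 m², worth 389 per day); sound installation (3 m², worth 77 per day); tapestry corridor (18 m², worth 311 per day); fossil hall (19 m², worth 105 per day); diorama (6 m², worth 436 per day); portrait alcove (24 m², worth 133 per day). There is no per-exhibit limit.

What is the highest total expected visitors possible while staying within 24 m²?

1744

Density check — diorama 72.67, sound installation 25.67, kinetic sculpture 19.45 are the best per m².
The ratio ordering already packs tightly: 4×diorama, 24 m², 1744.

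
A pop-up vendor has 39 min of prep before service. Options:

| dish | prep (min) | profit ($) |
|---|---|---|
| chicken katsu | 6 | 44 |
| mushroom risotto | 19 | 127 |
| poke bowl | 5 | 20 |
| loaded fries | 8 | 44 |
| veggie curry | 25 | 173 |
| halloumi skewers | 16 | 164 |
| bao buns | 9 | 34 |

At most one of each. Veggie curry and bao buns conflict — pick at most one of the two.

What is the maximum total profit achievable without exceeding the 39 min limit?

291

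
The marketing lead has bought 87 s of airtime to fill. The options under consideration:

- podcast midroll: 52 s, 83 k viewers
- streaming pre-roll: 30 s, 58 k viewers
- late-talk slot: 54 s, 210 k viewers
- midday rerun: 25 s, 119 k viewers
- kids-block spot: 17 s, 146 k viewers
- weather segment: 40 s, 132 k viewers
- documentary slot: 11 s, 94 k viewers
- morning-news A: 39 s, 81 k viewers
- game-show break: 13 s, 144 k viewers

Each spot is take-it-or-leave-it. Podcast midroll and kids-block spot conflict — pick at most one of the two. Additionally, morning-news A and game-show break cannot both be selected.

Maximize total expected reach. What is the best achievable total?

A density-first pass picks midday rerun + kids-block spot + documentary slot + game-show break — 503 at 66 s.
Replace midday rerun with weather segment: the trade gains 13 net, giving 516 at 81 s.

516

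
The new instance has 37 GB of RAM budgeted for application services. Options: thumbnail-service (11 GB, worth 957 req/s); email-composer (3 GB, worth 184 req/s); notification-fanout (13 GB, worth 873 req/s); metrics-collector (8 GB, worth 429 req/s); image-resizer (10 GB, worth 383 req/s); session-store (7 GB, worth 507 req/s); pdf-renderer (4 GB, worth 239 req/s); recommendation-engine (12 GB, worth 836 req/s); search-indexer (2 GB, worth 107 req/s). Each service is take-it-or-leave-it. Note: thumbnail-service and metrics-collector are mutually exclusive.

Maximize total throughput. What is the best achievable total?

By throughput per GB: thumbnail-service 87.00, session-store 72.43, recommendation-engine 69.67, notification-fanout 67.15 lead.
Thumbnail-service + email-composer + session-store + pdf-renderer + recommendation-engine uses 37 of the 37 GB and totals 2723.
Next best is thumbnail-service + notification-fanout + session-store + pdf-renderer + search-indexer at 2683 (37 GB) — short by 40.

2723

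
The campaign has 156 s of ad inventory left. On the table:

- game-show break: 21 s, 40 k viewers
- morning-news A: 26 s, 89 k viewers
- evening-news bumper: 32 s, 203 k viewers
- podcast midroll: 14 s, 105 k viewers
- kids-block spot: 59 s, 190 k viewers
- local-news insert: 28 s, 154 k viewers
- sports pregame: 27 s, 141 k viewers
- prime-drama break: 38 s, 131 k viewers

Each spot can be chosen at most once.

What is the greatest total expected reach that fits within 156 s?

734

By expected reach per s: podcast midroll 7.50, evening-news bumper 6.34, local-news insert 5.50, sports pregame 5.22 lead.
Best packing: evening-news bumper + podcast midroll + local-news insert + sports pregame + prime-drama break — 139 s, 734 total.
Runner-up game-show break + morning-news A + evening-news bumper + podcast midroll + local-news insert + sports pregame tops out at 732.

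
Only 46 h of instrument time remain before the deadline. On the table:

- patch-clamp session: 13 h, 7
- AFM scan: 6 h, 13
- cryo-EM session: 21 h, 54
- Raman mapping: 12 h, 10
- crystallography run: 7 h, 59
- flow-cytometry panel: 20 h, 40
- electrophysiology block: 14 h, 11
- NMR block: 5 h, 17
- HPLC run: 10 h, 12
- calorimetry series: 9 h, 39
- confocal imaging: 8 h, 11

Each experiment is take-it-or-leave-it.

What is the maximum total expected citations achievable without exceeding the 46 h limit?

169

Density check — crystallography run 8.43, calorimetry series 4.33, NMR block 3.40 are the best per h.
Best packing: cryo-EM session + crystallography run + NMR block + calorimetry series — 42 h, 169 total.
Runner-up AFM scan + cryo-EM session + crystallography run + calorimetry series tops out at 165.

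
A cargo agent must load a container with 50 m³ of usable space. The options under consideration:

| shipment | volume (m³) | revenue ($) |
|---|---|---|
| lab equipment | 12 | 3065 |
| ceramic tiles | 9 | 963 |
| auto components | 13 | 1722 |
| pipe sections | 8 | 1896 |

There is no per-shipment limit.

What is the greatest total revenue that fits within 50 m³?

12260

The ratio ordering already packs tightly: 4×lab equipment, 48 m³, 12260.
Nothing else within 50 m³ beats 12260.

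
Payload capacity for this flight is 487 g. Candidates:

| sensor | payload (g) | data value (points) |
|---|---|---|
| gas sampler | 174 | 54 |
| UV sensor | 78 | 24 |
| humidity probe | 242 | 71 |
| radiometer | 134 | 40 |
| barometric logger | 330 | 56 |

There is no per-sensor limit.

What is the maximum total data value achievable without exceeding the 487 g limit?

150

A density-first pass picks 2×gas sampler + UV sensor — 132 at 426 g.
Dropping gas sampler frees 174 g; slotting in 3×UV sensor (234 g) lifts the total to 150 at 486 g.
That's the maximum — no swap from here does better than 150.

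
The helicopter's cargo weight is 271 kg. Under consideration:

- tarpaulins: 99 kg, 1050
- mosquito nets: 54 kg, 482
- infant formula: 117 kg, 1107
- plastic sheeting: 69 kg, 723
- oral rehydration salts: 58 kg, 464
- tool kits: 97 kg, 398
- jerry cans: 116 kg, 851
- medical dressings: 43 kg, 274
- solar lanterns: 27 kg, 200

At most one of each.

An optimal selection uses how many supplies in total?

3

Optimal total is 2639.
For example tarpaulins + mosquito nets + infant formula achieves it, using 270 kg.
All optima have 3 supplies.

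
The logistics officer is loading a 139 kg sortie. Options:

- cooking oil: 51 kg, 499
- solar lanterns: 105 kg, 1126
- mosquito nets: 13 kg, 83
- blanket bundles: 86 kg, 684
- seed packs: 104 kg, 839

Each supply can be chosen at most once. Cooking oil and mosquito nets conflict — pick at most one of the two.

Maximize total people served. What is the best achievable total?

1209

Solar lanterns + mosquito nets uses 118 of the 139 kg and totals 1209.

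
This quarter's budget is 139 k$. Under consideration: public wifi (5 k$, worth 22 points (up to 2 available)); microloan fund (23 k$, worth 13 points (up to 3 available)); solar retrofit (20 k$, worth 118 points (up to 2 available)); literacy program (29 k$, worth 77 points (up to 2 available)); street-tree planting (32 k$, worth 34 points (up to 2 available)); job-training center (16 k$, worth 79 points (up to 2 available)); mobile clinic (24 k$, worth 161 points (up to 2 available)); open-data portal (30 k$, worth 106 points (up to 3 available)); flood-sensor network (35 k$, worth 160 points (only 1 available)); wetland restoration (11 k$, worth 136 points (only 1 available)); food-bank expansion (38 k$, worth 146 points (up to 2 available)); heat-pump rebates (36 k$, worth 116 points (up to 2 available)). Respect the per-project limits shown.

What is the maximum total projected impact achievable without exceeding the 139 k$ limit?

Filling by ratio: public wifi + 2×solar retrofit + 2×job-training center + 2×mobile clinic + wetland restoration for 874, with 3 k$ left unused.
Replace 2×job-training center with flood-sensor network: the trade gains 2 net, giving 876 at 139 k$.
That's the maximum — no swap from here does better than 876.

876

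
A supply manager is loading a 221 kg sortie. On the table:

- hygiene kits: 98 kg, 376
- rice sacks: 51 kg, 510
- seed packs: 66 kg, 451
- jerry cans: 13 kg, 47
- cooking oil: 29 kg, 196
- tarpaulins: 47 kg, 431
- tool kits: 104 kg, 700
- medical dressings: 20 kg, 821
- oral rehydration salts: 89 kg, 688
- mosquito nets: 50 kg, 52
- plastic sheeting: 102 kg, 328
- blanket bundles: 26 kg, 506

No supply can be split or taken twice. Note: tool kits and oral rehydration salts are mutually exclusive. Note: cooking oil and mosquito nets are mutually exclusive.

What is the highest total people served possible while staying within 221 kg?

2721

Ranking by ratio (people served/kg): medical dressings 41.05, blanket bundles 19.46, rice sacks 10.00.
The ratio heuristic lands on rice sacks + seed packs + tarpaulins + medical dressings + blanket bundles (2719) but leaves 11 kg idle.
The 113 kg tied up in seed packs and tarpaulins is better spent on cooking oil + oral rehydration salts — total rises to 2721 (215 kg).
That's the maximum — no feasible swap from here does better than 2721.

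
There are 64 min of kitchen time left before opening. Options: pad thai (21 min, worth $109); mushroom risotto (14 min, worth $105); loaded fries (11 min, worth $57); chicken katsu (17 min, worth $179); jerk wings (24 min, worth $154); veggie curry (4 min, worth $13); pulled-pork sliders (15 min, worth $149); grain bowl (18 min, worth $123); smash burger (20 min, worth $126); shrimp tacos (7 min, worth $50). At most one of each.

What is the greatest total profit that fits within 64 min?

A density-first pass picks mushroom risotto + loaded fries + chicken katsu + pulled-pork sliders + shrimp tacos — 540 at 64 min.
Replace loaded fries and shrimp tacos with grain bowl: the trade gains 16 net, giving 556 at 64 min.
Runner-up mushroom risotto + loaded fries + chicken katsu + pulled-pork sliders + shrimp tacos tops out at 540.

556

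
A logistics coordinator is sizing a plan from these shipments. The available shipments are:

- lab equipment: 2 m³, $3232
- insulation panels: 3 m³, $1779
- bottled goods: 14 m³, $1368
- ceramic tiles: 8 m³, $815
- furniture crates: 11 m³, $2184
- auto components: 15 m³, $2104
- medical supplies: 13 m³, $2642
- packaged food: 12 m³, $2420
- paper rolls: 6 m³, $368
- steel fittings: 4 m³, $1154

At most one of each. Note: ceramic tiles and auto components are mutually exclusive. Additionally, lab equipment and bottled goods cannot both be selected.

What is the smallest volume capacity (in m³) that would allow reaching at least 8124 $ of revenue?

20

Look for the lowest-volume combination reaching 8124.
lab equipment + insulation panels + furniture crates + steel fittings: 8349 revenue at 20 m³.
Below 20 m³ the best achievable stays under 8124.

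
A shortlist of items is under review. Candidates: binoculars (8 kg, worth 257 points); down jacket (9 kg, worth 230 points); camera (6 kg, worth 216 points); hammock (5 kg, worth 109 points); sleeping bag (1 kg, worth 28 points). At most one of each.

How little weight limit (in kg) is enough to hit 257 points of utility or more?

8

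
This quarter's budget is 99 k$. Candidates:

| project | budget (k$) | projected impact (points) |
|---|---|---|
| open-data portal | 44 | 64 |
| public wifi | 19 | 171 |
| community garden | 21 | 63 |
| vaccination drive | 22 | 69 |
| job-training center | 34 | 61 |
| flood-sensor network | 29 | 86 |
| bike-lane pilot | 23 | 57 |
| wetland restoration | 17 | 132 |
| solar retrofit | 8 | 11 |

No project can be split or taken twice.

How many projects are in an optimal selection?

5

Optimal total is 469.
For example public wifi + vaccination drive + flood-sensor network + wetland restoration + solar retrofit achieves it, using 95 k$.
Every optimal selection uses 5 projects.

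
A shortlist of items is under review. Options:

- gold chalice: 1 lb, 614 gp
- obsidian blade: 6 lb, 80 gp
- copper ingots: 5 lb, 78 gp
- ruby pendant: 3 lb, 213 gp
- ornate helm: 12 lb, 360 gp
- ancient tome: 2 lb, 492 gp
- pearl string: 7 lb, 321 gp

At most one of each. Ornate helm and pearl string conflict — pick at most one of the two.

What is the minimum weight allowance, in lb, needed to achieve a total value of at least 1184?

6

Look for the lowest-weight combination reaching 1184.
Taking gold chalice + ruby pendant + ancient tome gives 1319 (≥ 1184) for 6 lb.
Below 6 lb the best achievable stays under 1184.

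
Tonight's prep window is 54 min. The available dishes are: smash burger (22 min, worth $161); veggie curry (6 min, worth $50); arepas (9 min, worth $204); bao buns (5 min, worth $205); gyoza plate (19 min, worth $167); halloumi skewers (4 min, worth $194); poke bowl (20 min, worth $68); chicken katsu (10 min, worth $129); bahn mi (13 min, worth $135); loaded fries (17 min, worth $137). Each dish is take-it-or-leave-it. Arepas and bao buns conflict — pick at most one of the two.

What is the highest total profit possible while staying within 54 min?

830

Density check — halloumi skewers 48.50, bao buns 41.00, arepas 22.67 are the best per min.
Bao buns + gyoza plate + halloumi skewers + chicken katsu + bahn mi uses 51 of the 54 min and totals 830.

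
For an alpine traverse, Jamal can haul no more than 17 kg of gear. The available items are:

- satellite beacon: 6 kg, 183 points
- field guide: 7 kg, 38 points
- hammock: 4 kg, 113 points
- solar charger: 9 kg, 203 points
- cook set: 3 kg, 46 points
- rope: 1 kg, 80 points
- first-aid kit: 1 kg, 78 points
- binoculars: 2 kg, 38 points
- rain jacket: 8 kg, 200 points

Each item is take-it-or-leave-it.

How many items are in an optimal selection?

4

The maximum utility within 17 kg is 544.
For example satellite beacon + solar charger + rope + first-aid kit achieves it, using 17 kg.
All optima have 4 items.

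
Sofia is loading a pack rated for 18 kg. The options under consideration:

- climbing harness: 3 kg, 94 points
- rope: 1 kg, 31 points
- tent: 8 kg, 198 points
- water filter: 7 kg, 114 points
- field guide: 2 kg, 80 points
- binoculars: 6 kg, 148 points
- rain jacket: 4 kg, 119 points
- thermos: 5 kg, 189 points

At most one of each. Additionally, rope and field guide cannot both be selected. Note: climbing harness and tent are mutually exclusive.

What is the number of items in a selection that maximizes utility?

4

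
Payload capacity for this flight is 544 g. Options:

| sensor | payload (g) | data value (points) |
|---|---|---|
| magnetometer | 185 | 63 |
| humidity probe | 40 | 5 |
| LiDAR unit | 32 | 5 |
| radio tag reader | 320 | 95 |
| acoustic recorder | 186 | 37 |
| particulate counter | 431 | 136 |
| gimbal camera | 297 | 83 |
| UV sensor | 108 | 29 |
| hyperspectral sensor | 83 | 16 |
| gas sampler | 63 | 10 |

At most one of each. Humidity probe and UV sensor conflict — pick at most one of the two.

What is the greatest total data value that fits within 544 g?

165

Filling by ratio: magnetometer + LiDAR unit + radio tag reader for 163, with 7 g left unused.
Using the slack differently, particulate counter + UV sensor comes to 165 at 539 g.
Runner-up magnetometer + LiDAR unit + radio tag reader tops out at 163.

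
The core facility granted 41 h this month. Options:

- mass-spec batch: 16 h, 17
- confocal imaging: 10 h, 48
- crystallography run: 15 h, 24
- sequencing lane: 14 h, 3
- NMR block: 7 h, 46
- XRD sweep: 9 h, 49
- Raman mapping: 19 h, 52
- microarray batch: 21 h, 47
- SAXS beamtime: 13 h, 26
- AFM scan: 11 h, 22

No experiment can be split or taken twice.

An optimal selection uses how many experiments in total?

The maximum expected citations within 41 h is 169.
confocal imaging + NMR block + XRD sweep + SAXS beamtime hits 169 at 39 h.
Any selection reaching 169 contains exactly 4 experiments.

4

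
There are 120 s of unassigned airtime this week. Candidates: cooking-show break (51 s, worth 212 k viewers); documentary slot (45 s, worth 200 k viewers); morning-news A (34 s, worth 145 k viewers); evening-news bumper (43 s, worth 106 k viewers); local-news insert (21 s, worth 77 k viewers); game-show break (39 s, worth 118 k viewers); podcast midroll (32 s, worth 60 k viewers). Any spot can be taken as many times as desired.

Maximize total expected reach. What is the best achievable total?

The ratio heuristic lands on 2×documentary slot + local-news insert (477) but leaves 9 s idle.
Replace 2×documentary slot and local-news insert with cooking-show break + 2×morning-news A: the trade gains 25 net, giving 502 at 119 s.

502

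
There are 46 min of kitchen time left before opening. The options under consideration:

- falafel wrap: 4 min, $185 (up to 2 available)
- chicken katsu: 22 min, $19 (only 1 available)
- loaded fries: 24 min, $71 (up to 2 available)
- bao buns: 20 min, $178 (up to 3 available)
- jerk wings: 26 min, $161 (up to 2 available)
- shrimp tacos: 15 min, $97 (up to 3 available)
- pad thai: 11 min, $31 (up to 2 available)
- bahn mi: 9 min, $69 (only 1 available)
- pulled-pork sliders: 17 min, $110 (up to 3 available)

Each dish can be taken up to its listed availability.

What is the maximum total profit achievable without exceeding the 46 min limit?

Greedy by ratio would take 2×falafel wrap + bao buns + bahn mi: 37 min used, total 617.
The 9 min tied up in bahn mi is better spent on pulled-pork sliders — total rises to 658 (45 min).

658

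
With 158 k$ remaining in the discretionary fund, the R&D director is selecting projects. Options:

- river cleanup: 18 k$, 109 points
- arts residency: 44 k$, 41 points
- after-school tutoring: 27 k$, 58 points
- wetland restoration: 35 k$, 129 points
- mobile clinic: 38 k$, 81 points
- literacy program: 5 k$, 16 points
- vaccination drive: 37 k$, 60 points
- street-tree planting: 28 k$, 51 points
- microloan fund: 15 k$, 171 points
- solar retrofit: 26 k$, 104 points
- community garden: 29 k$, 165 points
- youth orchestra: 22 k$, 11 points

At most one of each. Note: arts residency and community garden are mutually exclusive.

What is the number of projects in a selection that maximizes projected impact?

7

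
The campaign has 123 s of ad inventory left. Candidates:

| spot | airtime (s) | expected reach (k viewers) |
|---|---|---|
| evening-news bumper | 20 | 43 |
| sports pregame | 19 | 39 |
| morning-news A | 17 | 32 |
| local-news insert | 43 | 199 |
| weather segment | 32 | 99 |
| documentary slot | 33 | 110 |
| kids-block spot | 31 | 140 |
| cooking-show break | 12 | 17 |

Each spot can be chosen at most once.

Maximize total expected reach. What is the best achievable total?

470

Taking the top-ratio spots first gives local-news insert + documentary slot + kids-block spot + cooking-show break for 466 (119 s).
Replace documentary slot and cooking-show break with morning-news A + weather segment: the trade gains 4 net, giving 470 at 123 s.
The closest alternative, local-news insert + documentary slot + kids-block spot + cooking-show break, reaches only 466.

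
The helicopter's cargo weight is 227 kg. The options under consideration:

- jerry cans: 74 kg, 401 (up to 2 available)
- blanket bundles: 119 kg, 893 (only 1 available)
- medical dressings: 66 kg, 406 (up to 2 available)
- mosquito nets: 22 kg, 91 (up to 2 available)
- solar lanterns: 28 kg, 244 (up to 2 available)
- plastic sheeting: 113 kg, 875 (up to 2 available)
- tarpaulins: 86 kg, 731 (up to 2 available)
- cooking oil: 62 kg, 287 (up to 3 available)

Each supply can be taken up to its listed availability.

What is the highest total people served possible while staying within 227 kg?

1850

By people served per kg: solar lanterns 8.71, tarpaulins 8.50, plastic sheeting 7.74 lead.
Taking the top-ratio supplies first gives medical dressings + 2×solar lanterns + tarpaulins for 1625 (208 kg).
The 94 kg tied up in medical dressings and solar lanterns is better spent on plastic sheeting — total rises to 1850 (227 kg).
Every other selection either busts 227 kg or exceeds an availability limit or fails to beat 1850.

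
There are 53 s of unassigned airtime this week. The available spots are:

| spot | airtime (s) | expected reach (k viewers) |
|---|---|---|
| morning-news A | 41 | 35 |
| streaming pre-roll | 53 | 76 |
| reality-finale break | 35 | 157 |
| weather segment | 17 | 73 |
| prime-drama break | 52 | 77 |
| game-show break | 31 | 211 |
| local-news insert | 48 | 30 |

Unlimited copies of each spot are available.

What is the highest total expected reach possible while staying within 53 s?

284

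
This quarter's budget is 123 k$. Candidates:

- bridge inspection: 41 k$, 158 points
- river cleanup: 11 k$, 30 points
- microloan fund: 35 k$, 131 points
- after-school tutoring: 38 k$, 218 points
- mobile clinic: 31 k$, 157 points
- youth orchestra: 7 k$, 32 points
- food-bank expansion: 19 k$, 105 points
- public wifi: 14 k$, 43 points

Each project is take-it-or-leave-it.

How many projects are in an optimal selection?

Optimal total is 611.
microloan fund + after-school tutoring + mobile clinic + food-bank expansion hits 611 at 123 k$.
All optima have 4 projects.

4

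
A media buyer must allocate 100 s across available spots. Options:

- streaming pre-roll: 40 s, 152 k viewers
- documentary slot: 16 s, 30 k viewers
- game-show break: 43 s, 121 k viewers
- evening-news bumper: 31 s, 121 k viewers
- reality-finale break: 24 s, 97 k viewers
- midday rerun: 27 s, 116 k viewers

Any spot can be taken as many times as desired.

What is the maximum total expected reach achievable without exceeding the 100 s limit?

407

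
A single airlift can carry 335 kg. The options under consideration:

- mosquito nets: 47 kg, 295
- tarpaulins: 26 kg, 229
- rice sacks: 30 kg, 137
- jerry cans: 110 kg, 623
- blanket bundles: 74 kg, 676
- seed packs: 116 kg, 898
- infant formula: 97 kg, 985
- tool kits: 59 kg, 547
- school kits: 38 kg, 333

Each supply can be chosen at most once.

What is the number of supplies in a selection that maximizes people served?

6

Optimal total is 2907.
For example tarpaulins + rice sacks + blanket bundles + infant formula + tool kits + school kits achieves it, using 324 kg.
Every optimal selection uses 6 supplies.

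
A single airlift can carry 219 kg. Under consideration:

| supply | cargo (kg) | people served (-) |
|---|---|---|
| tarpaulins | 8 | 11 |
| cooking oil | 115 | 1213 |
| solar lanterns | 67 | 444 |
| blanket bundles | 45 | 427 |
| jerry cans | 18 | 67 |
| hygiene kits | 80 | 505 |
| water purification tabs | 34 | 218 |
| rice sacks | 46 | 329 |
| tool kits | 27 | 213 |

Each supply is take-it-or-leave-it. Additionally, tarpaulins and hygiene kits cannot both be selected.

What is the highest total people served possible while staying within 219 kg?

Taking the top-ratio supplies first gives tarpaulins + cooking oil + blanket bundles + jerry cans + tool kits for 1931 (213 kg).
The 45 kg tied up in jerry cans and tool kits is better spent on rice sacks — total rises to 1980 (214 kg).

1980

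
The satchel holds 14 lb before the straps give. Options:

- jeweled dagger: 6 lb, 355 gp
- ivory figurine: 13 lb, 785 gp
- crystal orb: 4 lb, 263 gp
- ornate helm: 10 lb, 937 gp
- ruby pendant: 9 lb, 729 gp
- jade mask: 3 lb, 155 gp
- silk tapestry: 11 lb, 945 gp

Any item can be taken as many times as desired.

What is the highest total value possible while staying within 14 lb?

Ranking by ratio (value/lb): ornate helm 93.70, silk tapestry 85.91, ruby pendant 81.00, crystal orb 65.75.
Crystal orb + ornate helm uses 14 of the 14 lb and totals 1200.
No other feasible combination exceeds 1200.

1200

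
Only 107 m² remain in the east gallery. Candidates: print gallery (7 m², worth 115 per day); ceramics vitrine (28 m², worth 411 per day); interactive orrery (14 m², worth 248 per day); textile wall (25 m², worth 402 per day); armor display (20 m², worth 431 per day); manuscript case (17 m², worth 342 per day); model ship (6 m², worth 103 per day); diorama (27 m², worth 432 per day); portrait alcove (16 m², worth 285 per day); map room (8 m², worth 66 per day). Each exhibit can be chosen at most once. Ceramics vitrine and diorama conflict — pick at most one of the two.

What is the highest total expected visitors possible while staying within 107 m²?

Ranking by ratio (expected visitors/m²): armor display 21.55, manuscript case 20.12, portrait alcove 17.81, interactive orrery 17.71.
A density-first pass picks print gallery + interactive orrery + textile wall + armor display + manuscript case + model ship + portrait alcove — 1926 at 105 m².
Dropping textile wall frees 25 m²; slotting in diorama (27 m²) lifts the total to 1956 at 107 m².

1956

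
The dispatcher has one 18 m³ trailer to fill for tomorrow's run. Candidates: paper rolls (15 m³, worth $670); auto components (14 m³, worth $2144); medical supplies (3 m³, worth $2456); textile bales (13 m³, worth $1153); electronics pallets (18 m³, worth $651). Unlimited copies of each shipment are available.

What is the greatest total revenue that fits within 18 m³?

14736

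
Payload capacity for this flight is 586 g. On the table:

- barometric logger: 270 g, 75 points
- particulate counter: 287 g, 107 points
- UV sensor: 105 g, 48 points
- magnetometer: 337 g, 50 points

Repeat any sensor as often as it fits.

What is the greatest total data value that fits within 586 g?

5×UV sensor uses 525 of the 586 g and totals 240.

240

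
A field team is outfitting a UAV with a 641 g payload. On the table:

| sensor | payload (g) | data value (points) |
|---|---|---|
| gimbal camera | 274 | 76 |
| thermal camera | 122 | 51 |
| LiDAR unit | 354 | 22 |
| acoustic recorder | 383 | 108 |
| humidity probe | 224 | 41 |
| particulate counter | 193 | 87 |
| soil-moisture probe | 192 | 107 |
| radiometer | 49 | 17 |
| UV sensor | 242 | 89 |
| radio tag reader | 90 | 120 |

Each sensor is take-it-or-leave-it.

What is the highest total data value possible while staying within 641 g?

365

By data value per g: radio tag reader 1.33, soil-moisture probe 0.56, particulate counter 0.45, thermal camera 0.42 lead.
The ratio ordering already packs tightly: thermal camera + particulate counter + soil-moisture probe + radio tag reader, 597 g, 365.
An exhaustive check of the 1024 subsets confirms 365.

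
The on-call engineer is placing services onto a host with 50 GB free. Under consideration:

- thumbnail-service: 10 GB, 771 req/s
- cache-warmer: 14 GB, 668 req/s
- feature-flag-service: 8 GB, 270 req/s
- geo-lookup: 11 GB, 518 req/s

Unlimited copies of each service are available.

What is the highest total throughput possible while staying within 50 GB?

3855

Ranking by ratio (throughput/GB): thumbnail-service 77.10, cache-warmer 47.71, geo-lookup 47.09.
Best packing: 5×thumbnail-service — 50 GB, 3855 total.
Every other selection either busts 50 GB or fails to beat 3855.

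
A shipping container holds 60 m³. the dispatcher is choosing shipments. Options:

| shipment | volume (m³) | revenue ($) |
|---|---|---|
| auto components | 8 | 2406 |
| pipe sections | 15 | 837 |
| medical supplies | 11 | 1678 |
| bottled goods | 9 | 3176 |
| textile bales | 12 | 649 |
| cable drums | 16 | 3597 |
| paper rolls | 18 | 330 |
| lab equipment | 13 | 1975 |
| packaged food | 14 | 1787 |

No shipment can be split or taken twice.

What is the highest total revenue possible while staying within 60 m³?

Density check — bottled goods 352.89, auto components 300.75, cable drums 224.81 are the best per m³.
Taking the top-ratio shipments first gives auto components + medical supplies + bottled goods + cable drums + lab equipment for 12832 (57 m³).
Replace medical supplies with packaged food: the trade gains 109 net, giving 12941 at 60 m³.
Next best is auto components + medical supplies + bottled goods + cable drums + lab equipment at 12832 (57 m³) — short by 109.

12941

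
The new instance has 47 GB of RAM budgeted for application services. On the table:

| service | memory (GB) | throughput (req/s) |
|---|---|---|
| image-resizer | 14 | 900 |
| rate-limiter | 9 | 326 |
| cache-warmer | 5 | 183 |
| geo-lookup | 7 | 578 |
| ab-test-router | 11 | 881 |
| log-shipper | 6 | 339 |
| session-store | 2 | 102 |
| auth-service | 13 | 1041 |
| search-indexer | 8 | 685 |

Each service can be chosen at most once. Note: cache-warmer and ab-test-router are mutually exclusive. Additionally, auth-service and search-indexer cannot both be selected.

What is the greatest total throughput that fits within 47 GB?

Best packing: image-resizer + geo-lookup + ab-test-router + session-store + auth-service — 47 GB, 3502 total.
Nothing else feasible within 47 GB beats 3502.

3502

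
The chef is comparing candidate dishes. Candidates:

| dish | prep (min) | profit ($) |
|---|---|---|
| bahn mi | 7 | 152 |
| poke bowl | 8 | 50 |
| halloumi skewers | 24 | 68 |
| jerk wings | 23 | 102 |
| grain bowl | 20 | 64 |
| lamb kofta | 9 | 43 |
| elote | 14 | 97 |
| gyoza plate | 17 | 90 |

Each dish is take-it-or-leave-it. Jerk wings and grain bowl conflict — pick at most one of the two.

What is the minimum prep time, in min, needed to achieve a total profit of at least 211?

Minimise min subject to total profit ≥ 211.
bahn mi + elote reaches 249 using 21 min.
No combination under 21 min hits 211.

21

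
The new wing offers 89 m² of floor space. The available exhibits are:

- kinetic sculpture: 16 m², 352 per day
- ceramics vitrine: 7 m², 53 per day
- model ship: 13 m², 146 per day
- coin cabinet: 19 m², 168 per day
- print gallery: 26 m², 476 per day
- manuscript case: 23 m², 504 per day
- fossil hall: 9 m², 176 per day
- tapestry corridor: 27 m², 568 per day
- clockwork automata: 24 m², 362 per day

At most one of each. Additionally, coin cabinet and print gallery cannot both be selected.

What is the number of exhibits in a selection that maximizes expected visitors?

5

Optimal total is 1746.
For example kinetic sculpture + model ship + manuscript case + fossil hall + tapestry corridor achieves it, using 88 m².
All optima have 5 exhibits.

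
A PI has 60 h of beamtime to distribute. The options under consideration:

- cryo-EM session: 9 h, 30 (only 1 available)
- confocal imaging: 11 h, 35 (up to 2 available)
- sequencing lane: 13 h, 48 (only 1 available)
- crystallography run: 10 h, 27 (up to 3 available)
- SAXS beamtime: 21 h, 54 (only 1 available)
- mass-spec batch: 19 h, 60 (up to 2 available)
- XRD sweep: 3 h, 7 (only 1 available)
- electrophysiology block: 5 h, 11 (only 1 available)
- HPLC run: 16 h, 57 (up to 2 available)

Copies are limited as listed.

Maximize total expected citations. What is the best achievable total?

205

Greedy by ratio would take cryo-EM session + sequencing lane + XRD sweep + 2×HPLC run: 57 h used, total 199.
Replace XRD sweep and HPLC run with 2×confocal imaging: the trade gains 6 net, giving 205 at 60 h.
That's the maximum — no swap from here does better than 205.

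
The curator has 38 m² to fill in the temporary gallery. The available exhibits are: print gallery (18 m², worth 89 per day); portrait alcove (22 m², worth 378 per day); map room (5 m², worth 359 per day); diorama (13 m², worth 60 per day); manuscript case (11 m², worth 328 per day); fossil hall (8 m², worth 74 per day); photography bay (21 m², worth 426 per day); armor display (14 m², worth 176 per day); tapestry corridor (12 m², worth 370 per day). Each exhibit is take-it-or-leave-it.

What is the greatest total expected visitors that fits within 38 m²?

The ratio heuristic lands on map room + manuscript case + fossil hall + tapestry corridor (1131) but leaves 2 m² idle.
The 19 m² tied up in manuscript case and fossil hall is better spent on photography bay — total rises to 1155 (38 m²).
Runner-up map room + manuscript case + fossil hall + tapestry corridor tops out at 1131.

1155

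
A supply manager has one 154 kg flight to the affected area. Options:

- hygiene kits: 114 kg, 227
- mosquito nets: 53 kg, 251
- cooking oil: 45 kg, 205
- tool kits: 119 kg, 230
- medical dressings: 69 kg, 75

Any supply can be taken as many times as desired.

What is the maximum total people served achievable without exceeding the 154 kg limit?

Best packing: 2×mosquito nets + cooking oil — 151 kg, 707 total.

707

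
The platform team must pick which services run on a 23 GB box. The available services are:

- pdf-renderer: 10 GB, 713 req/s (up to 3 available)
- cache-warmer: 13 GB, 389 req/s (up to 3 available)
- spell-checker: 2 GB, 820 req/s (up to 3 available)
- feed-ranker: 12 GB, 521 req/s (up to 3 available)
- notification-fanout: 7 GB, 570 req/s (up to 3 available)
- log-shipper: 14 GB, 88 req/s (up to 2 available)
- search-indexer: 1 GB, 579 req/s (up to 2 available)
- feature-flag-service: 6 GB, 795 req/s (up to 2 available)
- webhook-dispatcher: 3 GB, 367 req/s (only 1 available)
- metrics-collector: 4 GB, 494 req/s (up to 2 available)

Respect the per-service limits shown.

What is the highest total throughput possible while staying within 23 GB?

5575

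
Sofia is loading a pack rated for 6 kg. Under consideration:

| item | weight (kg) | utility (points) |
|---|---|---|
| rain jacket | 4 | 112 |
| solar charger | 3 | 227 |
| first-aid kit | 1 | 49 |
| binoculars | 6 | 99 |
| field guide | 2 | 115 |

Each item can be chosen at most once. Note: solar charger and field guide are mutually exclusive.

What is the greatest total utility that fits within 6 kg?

276

Density check — solar charger 75.67, field guide 57.50, first-aid kit 49.00 are the best per kg.
Best packing: solar charger + first-aid kit — 4 kg, 276 total.
Next best is solar charger at 227 (3 kg) — short by 49.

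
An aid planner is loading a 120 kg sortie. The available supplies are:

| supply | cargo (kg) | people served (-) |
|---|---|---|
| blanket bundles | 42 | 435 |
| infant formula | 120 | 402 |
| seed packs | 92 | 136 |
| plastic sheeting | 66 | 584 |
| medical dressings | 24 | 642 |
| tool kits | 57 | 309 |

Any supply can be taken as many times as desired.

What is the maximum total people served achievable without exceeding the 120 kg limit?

3210

The ratio ordering already packs tightly: 5×medical dressings, 120 kg, 3210.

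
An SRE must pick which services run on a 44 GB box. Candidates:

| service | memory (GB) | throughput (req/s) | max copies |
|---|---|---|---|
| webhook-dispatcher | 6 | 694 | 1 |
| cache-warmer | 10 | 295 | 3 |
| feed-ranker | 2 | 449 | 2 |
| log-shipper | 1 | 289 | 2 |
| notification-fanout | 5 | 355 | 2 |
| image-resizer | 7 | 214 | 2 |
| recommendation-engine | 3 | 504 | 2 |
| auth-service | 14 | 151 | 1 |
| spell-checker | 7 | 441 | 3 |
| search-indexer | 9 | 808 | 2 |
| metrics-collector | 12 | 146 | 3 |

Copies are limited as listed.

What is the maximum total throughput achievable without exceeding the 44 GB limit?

Greedy by ratio would take webhook-dispatcher + 2×feed-ranker + 2×log-shipper + notification-fanout + 2×recommendation-engine + 2×search-indexer: 41 GB used, total 5149.
The 5 GB tied up in notification-fanout is better spent on spell-checker — total rises to 5235 (43 GB).
Every other selection either busts 44 GB or exceeds an availability limit or fails to beat 5235.

5235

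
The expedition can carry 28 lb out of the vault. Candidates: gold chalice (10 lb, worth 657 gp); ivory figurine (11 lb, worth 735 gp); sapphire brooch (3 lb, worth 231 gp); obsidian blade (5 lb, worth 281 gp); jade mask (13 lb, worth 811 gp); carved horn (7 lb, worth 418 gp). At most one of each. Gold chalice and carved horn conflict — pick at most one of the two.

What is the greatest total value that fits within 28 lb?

1777

By value per lb: sapphire brooch 77.00, ivory figurine 66.82, gold chalice 65.70, jade mask 62.38 lead.
Greedy by ratio would take gold chalice + ivory figurine + sapphire brooch: 24 lb used, total 1623.
The 10 lb tied up in gold chalice is better spent on jade mask — total rises to 1777 (27 lb).
Nothing else feasible within 28 lb beats 1777.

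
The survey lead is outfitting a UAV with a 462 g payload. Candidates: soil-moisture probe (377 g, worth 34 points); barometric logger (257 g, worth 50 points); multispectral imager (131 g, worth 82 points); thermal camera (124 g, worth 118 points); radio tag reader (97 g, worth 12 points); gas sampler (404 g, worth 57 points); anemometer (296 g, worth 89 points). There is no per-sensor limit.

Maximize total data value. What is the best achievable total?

Best packing: 3×thermal camera — 372 g, 354 total.
The spare 90 g is too small for any remaining sensor, and no exchange beats 354.

354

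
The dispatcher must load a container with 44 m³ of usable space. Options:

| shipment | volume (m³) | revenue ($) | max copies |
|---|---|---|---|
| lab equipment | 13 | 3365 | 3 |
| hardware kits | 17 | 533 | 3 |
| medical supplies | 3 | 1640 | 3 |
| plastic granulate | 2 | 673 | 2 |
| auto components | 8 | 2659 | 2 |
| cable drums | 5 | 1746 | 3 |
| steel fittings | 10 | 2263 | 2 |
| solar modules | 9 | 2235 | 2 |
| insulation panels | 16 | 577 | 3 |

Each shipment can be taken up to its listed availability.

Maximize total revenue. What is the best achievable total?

16822

Density check — medical supplies 546.67, cable drums 349.20, plastic granulate 336.50 are the best per m³.
Best packing: 3×medical supplies + 2×plastic granulate + 2×auto components + 3×cable drums — 44 m³, 16822 total.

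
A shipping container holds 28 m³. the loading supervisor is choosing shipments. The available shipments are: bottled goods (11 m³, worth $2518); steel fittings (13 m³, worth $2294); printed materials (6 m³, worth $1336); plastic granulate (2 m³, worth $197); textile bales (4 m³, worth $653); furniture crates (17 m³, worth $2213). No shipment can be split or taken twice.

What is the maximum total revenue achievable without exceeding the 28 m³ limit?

5465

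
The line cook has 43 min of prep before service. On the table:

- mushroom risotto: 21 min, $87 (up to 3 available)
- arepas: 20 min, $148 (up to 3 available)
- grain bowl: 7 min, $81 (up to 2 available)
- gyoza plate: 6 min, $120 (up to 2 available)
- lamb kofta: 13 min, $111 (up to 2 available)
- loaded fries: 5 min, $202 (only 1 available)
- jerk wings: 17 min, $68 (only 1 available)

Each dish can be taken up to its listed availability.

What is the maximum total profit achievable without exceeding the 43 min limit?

664

By profit per min: loaded fries 40.40, gyoza plate 20.00, grain bowl 11.57, lamb kofta 8.54 lead.
Taking the top-ratio dishes first gives 2×grain bowl + 2×gyoza plate + loaded fries for 604 (31 min).
The 14 min tied up in 2×grain bowl is better spent on 2×lamb kofta — total rises to 664 (43 min).
That's the maximum — no swap from here does better than 664.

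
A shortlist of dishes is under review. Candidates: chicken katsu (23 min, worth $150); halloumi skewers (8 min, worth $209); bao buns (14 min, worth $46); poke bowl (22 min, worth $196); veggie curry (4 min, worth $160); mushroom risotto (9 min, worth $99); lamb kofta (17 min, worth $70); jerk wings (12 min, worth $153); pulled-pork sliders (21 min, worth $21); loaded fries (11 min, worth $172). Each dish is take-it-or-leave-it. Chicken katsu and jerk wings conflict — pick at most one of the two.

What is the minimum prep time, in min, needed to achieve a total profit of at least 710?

44

Need the lightest bundle worth ≥ 710.
halloumi skewers + veggie curry + mushroom risotto + jerk wings + loaded fries: 793 profit at 44 min.
No combination under 44 min hits 710.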